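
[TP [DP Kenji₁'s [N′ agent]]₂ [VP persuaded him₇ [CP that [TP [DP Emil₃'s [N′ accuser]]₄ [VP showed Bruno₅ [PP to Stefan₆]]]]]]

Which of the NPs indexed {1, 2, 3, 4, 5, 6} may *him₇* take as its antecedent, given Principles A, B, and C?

{1}

*him* is a pronoun, so Principle B applies: it must be free in its binding domain.
Binding domain of *him₇*: the matrix TP, whose subject is [Kenji₁'s agent]₂.
*Kenji₁* and the pronoun do not c-command one another → neither Principle B nor Principle C is at stake; coindexation permitted.
*[Kenji₁'s agent]₂* c-commands the pronoun within its binding domain → coindexation would violate Principle B.
*Emil₃*: the pronoun c-commands this R-expression → coindexation would violate Principle C on *Emil₃*.
*[Emil₃'s accuser]₄*: the pronoun c-commands this R-expression → coindexation would violate Principle C on *[Emil₃'s accuser]₄*.
*Bruno₅*: the pronoun c-commands this R-expression → coindexation would violate Principle C on *Bruno₅*.
*Stefan₆*: the pronoun c-commands this R-expression → coindexation would violate Principle C on *Stefan₆*.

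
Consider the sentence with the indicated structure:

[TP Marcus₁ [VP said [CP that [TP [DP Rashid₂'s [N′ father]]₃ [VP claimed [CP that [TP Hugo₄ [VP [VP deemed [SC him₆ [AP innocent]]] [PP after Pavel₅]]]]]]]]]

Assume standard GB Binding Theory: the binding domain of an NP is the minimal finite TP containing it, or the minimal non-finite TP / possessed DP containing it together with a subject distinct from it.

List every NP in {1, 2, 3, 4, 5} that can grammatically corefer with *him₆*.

*him* is a pronoun, so Principle B applies: it must be free in its binding domain.
Binding domain of *him₆*: the embedded TP, whose subject is Hugo₄.
*Marcus₁* c-commands the pronoun but from outside its binding domain, and is not c-commanded by it → coindexation permitted.
*Rashid₂* and the pronoun do not c-command one another → neither Principle B nor Principle C is at stake; coindexation permitted.
*[Rashid₂'s father]₃* c-commands the pronoun but from outside its binding domain, and is not c-commanded by it → coindexation permitted.
*Hugo₄* c-commands the pronoun within its binding domain → coindexation would violate Principle B.
*Pavel₅* and the pronoun do not c-command one another → neither Principle B nor Principle C is at stake; coindexation permitted.

{1, 2, 3, 5}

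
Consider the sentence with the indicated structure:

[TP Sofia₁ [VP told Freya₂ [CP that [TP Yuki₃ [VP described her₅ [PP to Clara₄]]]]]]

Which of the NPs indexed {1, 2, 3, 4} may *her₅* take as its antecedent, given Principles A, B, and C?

{1, 2}

*her* is a pronoun, so Principle B applies: it must be free in its binding domain.
Binding domain of *her₅*: the embedded TP, whose subject is Yuki₃.
*Sofia₁* c-commands the pronoun but from outside its binding domain, and is not c-commanded by it → coindexation permitted.
*Freya₂* c-commands the pronoun but from outside its binding domain, and is not c-commanded by it → coindexation permitted.
*Yuki₃* c-commands the pronoun within its binding domain → coindexation would violate Principle B.
*Clara₄*: the pronoun c-commands this R-expression → coindexation would violate Principle C on *Clara₄*.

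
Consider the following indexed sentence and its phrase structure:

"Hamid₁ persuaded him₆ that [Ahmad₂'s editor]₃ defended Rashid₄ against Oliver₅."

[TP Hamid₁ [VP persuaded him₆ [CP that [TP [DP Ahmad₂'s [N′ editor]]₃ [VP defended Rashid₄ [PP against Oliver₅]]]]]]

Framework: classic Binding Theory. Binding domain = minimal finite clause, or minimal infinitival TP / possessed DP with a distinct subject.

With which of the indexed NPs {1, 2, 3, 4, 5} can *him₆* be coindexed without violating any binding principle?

*him* is a pronoun, so Principle B applies: it must be free in its binding domain.
Binding domain of *him₆*: the matrix TP, whose subject is Hamid₁.
*Hamid₁* c-commands the pronoun within its binding domain → coindexation would violate Principle B.
*Ahmad₂*: the pronoun c-commands this R-expression → coindexation would violate Principle C on *Ahmad₂*.
*[Ahmad₂'s editor]₃*: the pronoun c-commands this R-expression → coindexation would violate Principle C on *[Ahmad₂'s editor]₃*.
*Rashid₄*: the pronoun c-commands this R-expression → coindexation would violate Principle C on *Rashid₄*.
*Oliver₅*: the pronoun c-commands this R-expression → coindexation would violate Principle C on *Oliver₅*.

none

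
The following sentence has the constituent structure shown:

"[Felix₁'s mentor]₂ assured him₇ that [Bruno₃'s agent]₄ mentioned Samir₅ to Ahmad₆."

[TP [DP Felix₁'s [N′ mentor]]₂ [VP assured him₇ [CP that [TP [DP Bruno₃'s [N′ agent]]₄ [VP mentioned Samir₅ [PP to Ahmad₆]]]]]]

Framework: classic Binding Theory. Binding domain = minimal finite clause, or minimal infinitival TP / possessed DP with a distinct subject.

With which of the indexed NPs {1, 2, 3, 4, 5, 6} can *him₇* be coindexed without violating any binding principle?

*him* is a pronoun, so Principle B applies: it must be free in its binding domain.
Binding domain of *him₇*: the matrix TP, whose subject is [Felix₁'s mentor]₂.
*Felix₁* and the pronoun do not c-command one another → neither Principle B nor Principle C is at stake; coindexation permitted.
*[Felix₁'s mentor]₂* c-commands the pronoun within its binding domain → coindexation would violate Principle B.
*Bruno₃*: the pronoun c-commands this R-expression → coindexation would violate Principle C on *Bruno₃*.
*[Bruno₃'s agent]₄*: the pronoun c-commands this R-expression → coindexation would violate Principle C on *[Bruno₃'s agent]₄*.
*Samir₅*: the pronoun c-commands this R-expression → coindexation would violate Principle C on *Samir₅*.
*Ahmad₆*: the pronoun c-commands this R-expression → coindexation would violate Principle C on *Ahmad₆*.

{1}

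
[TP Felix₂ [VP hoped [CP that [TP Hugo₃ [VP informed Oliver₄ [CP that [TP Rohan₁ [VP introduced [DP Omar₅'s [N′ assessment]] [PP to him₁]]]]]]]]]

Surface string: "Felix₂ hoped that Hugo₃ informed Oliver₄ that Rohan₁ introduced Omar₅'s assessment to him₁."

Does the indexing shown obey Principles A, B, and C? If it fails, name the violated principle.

Principle B

The two coindexed NPs are *Rohan₁* and *him₁*.
*him₁* is a pronoun. Its binding domain is the embedded TP, whose subject is Rohan₁.
*Rohan₁* c-commands it within that domain and carries the same index.
The pronoun is locally bound → Principle B violation.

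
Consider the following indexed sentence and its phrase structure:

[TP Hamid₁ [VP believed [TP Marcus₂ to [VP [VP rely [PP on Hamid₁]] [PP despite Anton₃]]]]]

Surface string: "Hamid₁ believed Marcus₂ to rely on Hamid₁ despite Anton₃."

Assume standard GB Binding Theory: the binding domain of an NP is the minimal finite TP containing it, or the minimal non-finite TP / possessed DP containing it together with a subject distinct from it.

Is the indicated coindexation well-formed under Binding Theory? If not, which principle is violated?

Principle C

The two coindexed NPs are *Hamid₁* (the lower occurrence) and *Hamid₁* (the higher occurrence).
*Hamid₁* (the lower occurrence) is an R-expression. Principle C requires it to be free everywhere.
*Hamid₁* (the higher occurrence) c-commands it and carries the same index.
The R-expression is bound → Principle C violation.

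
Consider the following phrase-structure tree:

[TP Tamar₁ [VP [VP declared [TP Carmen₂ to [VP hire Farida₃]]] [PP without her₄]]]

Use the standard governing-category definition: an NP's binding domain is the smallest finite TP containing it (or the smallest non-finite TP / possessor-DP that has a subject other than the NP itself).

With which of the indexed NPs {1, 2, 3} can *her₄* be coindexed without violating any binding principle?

*her* is a pronoun, so Principle B applies: it must be free in its binding domain.
Binding domain of *her₄*: the matrix TP, whose subject is Tamar₁.
*Tamar₁* c-commands the pronoun within its binding domain → coindexation would violate Principle B.
*Carmen₂* and the pronoun do not c-command one another → neither Principle B nor Principle C is at stake; coindexation permitted.
*Farida₃* and the pronoun do not c-command one another → neither Principle B nor Principle C is at stake; coindexation permitted.

{2, 3}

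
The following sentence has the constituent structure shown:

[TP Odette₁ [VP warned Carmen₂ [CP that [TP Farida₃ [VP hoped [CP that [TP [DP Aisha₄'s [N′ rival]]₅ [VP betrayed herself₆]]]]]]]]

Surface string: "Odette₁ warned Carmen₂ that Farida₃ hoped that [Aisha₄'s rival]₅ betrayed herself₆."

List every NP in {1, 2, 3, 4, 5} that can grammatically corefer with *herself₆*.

{5}

*herself* is an anaphor, so Principle A applies: it must be bound in its binding domain.
Binding domain of *herself₆*: the embedded TP, whose subject is [Aisha₄'s rival]₅.
*Odette₁* c-commands the anaphor but is outside its binding domain → cannot satisfy Principle A.
*Carmen₂* c-commands the anaphor but is outside its binding domain → cannot satisfy Principle A.
*Farida₃* c-commands the anaphor but is outside its binding domain → cannot satisfy Principle A.
*Aisha₄* does not c-command the anaphor → cannot bind it.
*[Aisha₄'s rival]₅* c-commands the anaphor within its binding domain → licit binder.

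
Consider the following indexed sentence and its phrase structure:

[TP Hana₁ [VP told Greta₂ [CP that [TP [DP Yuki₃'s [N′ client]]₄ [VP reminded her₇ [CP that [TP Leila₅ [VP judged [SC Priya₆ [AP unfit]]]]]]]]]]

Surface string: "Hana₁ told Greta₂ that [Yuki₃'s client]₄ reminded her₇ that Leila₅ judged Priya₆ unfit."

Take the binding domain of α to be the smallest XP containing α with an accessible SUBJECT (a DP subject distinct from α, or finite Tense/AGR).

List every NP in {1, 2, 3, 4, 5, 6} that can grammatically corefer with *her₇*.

*her* is a pronoun, so Principle B applies: it must be free in its binding domain.
Binding domain of *her₇*: the embedded TP, whose subject is [Yuki₃'s client]₄.
*Hana₁* c-commands the pronoun but from outside its binding domain, and is not c-commanded by it → coindexation permitted.
*Greta₂* c-commands the pronoun but from outside its binding domain, and is not c-commanded by it → coindexation permitted.
*Yuki₃* and the pronoun do not c-command one another → neither Principle B nor Principle C is at stake; coindexation permitted.
*[Yuki₃'s client]₄* c-commands the pronoun within its binding domain → coindexation would violate Principle B.
*Leila₅*: the pronoun c-commands this R-expression → coindexation would violate Principle C on *Leila₅*.
*Priya₆*: the pronoun c-commands this R-expression → coindexation would violate Principle C on *Priya₆*.

{1, 2, 3}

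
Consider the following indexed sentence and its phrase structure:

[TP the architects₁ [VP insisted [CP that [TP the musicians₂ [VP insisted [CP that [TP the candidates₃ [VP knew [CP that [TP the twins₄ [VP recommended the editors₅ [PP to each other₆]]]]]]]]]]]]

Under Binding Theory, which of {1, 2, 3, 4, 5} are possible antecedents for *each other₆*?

{4, 5}

*each other* is an anaphor, so Principle A applies: it must be bound in its binding domain.
Binding domain of *each other₆*: the embedded TP, whose subject is the twins₄.
*the architects₁* c-commands the anaphor but is outside its binding domain → cannot satisfy Principle A.
*the musicians₂* c-commands the anaphor but is outside its binding domain → cannot satisfy Principle A.
*the candidates₃* c-commands the anaphor but is outside its binding domain → cannot satisfy Principle A.
*the twins₄* c-commands the anaphor within its binding domain → licit binder.
*the editors₅* c-commands the anaphor within its binding domain → licit binder.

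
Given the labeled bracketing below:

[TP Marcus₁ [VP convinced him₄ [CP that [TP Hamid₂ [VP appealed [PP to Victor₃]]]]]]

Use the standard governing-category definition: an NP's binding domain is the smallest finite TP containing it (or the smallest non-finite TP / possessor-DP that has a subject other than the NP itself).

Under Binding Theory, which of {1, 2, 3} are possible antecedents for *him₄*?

none

*him* is a pronoun, so Principle B applies: it must be free in its binding domain.
Binding domain of *him₄*: the matrix TP, whose subject is Marcus₁.
*Marcus₁* c-commands the pronoun within its binding domain → coindexation would violate Principle B.
*Hamid₂*: the pronoun c-commands this R-expression → coindexation would violate Principle C on *Hamid₂*.
*Victor₃*: the pronoun c-commands this R-expression → coindexation would violate Principle C on *Victor₃*.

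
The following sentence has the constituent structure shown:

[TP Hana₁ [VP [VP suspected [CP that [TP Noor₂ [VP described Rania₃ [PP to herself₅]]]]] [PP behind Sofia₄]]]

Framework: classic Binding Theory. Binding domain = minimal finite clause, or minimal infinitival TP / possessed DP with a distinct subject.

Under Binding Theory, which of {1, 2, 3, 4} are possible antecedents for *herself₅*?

*herself* is an anaphor, so Principle A applies: it must be bound in its binding domain.
Binding domain of *herself₅*: the embedded TP, whose subject is Noor₂.
*Hana₁* c-commands the anaphor but is outside its binding domain → cannot satisfy Principle A.
*Noor₂* c-commands the anaphor within its binding domain → licit binder.
*Rania₃* c-commands the anaphor within its binding domain → licit binder.
*Sofia₄* does not c-command the anaphor → cannot bind it.

{2, 3}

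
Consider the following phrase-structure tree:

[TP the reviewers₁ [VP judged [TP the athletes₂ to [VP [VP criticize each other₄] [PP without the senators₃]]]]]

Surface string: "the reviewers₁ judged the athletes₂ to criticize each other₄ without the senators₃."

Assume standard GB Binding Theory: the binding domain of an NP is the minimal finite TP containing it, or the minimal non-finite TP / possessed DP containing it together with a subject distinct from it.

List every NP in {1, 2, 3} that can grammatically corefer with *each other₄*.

*each other* is an anaphor, so Principle A applies: it must be bound in its binding domain.
Binding domain of *each other₄*: the embedded TP, whose subject is the athletes₂.
*the reviewers₁* c-commands the anaphor but is outside its binding domain → cannot satisfy Principle A.
*the athletes₂* c-commands the anaphor within its binding domain → licit binder.
*the senators₃* does not c-command the anaphor → cannot bind it.

{2}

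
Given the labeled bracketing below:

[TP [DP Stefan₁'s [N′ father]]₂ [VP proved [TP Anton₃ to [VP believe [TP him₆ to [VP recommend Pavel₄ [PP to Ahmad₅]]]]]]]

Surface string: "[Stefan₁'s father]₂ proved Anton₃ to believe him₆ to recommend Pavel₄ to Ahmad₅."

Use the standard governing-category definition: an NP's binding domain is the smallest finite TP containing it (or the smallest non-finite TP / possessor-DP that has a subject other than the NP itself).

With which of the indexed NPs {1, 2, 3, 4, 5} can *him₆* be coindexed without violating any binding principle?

*him* is a pronoun, so Principle B applies: it must be free in its binding domain.
Binding domain of *him₆*: the embedded TP, whose subject is Anton₃.
*Stefan₁* and the pronoun do not c-command one another → neither Principle B nor Principle C is at stake; coindexation permitted.
*[Stefan₁'s father]₂* c-commands the pronoun but from outside its binding domain, and is not c-commanded by it → coindexation permitted.
*Anton₃* c-commands the pronoun within its binding domain → coindexation would violate Principle B.
*Pavel₄*: the pronoun c-commands this R-expression → coindexation would violate Principle C on *Pavel₄*.
*Ahmad₅*: the pronoun c-commands this R-expression → coindexation would violate Principle C on *Ahmad₅*.

{1, 2}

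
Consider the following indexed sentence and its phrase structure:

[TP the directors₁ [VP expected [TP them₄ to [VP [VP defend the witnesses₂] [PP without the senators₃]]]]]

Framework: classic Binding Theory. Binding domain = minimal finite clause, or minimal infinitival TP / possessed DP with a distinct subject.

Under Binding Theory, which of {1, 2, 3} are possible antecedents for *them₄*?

*them* is a pronoun, so Principle B applies: it must be free in its binding domain.
Binding domain of *them₄*: the matrix TP, whose subject is the directors₁.
*the directors₁* c-commands the pronoun within its binding domain → coindexation would violate Principle B.
*the witnesses₂*: the pronoun c-commands this R-expression → coindexation would violate Principle C on *the witnesses₂*.
*the senators₃*: the pronoun c-commands this R-expression → coindexation would violate Principle C on *the senators₃*.

none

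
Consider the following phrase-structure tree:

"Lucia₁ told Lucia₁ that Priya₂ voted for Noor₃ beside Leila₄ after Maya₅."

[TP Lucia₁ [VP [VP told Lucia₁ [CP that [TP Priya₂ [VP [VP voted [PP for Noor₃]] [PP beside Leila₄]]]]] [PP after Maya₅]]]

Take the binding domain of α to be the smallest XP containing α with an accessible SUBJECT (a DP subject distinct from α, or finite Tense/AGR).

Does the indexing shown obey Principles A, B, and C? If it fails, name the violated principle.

Principle C

The two coindexed NPs are *Lucia₁* (the higher occurrence) and *Lucia₁* (the lower occurrence).
*Lucia₁* (the lower occurrence) is an R-expression. Principle C requires it to be free everywhere.
*Lucia₁* (the higher occurrence) c-commands it and carries the same index.
The R-expression is bound → Principle C violation.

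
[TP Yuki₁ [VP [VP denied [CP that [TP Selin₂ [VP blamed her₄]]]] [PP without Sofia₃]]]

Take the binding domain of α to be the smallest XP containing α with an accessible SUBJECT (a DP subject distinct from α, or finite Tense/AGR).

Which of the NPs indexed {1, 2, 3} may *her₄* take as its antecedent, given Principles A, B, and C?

*her* is a pronoun, so Principle B applies: it must be free in its binding domain.
Binding domain of *her₄*: the embedded TP, whose subject is Selin₂.
*Yuki₁* c-commands the pronoun but from outside its binding domain, and is not c-commanded by it → coindexation permitted.
*Selin₂* c-commands the pronoun within its binding domain → coindexation would violate Principle B.
*Sofia₃* and the pronoun do not c-command one another → neither Principle B nor Principle C is at stake; coindexation permitted.

{1, 3}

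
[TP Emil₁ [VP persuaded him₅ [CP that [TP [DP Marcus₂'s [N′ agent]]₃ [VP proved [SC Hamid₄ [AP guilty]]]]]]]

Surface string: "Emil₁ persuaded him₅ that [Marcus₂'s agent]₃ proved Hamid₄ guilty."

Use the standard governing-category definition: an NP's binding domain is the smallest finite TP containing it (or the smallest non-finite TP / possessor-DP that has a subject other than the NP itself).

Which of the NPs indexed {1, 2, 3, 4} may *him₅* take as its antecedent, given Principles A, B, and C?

none

*him* is a pronoun, so Principle B applies: it must be free in its binding domain.
Binding domain of *him₅*: the matrix TP, whose subject is Emil₁.
*Emil₁* c-commands the pronoun within its binding domain → coindexation would violate Principle B.
*Marcus₂*: the pronoun c-commands this R-expression → coindexation would violate Principle C on *Marcus₂*.
*[Marcus₂'s agent]₃*: the pronoun c-commands this R-expression → coindexation would violate Principle C on *[Marcus₂'s agent]₃*.
*Hamid₄*: the pronoun c-commands this R-expression → coindexation would violate Principle C on *Hamid₄*.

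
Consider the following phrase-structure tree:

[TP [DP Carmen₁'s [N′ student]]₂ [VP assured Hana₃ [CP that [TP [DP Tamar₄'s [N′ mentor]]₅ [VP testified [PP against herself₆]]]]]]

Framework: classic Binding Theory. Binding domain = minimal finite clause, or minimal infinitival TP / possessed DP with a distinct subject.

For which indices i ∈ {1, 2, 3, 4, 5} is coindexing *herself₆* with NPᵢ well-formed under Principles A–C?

{5}

*herself* is an anaphor, so Principle A applies: it must be bound in its binding domain.
Binding domain of *herself₆*: the embedded TP, whose subject is [Tamar₄'s mentor]₅.
*Carmen₁* does not c-command the anaphor → cannot bind it.
*[Carmen₁'s student]₂* c-commands the anaphor but is outside its binding domain → cannot satisfy Principle A.
*Hana₃* c-commands the anaphor but is outside its binding domain → cannot satisfy Principle A.
*Tamar₄* does not c-command the anaphor → cannot bind it.
*[Tamar₄'s mentor]₅* c-commands the anaphor within its binding domain → licit binder.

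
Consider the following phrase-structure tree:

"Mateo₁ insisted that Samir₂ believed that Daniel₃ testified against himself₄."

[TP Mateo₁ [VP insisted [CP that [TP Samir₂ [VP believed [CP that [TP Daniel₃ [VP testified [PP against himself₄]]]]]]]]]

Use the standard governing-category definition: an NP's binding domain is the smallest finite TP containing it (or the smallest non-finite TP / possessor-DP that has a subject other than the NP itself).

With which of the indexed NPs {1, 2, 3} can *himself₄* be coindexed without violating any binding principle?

{3}

*himself* is an anaphor, so Principle A applies: it must be bound in its binding domain.
Binding domain of *himself₄*: the embedded TP, whose subject is Daniel₃.
*Mateo₁* c-commands the anaphor but is outside its binding domain → cannot satisfy Principle A.
*Samir₂* c-commands the anaphor but is outside its binding domain → cannot satisfy Principle A.
*Daniel₃* c-commands the anaphor within its binding domain → licit binder.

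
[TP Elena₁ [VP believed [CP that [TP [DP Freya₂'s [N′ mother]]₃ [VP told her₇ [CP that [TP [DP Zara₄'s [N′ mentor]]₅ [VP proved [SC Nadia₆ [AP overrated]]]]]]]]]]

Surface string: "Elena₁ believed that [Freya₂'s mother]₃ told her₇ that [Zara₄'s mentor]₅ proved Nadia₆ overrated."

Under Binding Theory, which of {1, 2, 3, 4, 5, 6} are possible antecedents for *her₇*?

*her* is a pronoun, so Principle B applies: it must be free in its binding domain.
Binding domain of *her₇*: the embedded TP, whose subject is [Freya₂'s mother]₃.
*Elena₁* c-commands the pronoun but from outside its binding domain, and is not c-commanded by it → coindexation permitted.
*Freya₂* and the pronoun do not c-command one another → neither Principle B nor Principle C is at stake; coindexation permitted.
*[Freya₂'s mother]₃* c-commands the pronoun within its binding domain → coindexation would violate Principle B.
*Zara₄*: the pronoun c-commands this R-expression → coindexation would violate Principle C on *Zara₄*.
*[Zara₄'s mentor]₅*: the pronoun c-commands this R-expression → coindexation would violate Principle C on *[Zara₄'s mentor]₅*.
*Nadia₆*: the pronoun c-commands this R-expression → coindexation would violate Principle C on *Nadia₆*.

{1, 2}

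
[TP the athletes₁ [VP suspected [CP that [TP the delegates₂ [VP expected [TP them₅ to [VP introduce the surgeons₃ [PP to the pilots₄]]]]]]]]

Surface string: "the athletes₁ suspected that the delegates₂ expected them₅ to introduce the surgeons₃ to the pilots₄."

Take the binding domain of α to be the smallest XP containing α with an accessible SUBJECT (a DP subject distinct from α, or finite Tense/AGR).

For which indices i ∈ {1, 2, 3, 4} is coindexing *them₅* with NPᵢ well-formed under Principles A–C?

{1}

*them* is a pronoun, so Principle B applies: it must be free in its binding domain.
Binding domain of *them₅*: the embedded TP, whose subject is the delegates₂.
*the athletes₁* c-commands the pronoun but from outside its binding domain, and is not c-commanded by it → coindexation permitted.
*the delegates₂* c-commands the pronoun within its binding domain → coindexation would violate Principle B.
*the surgeons₃*: the pronoun c-commands this R-expression → coindexation would violate Principle C on *the surgeons₃*.
*the pilots₄*: the pronoun c-commands this R-expression → coindexation would violate Principle C on *the pilots₄*.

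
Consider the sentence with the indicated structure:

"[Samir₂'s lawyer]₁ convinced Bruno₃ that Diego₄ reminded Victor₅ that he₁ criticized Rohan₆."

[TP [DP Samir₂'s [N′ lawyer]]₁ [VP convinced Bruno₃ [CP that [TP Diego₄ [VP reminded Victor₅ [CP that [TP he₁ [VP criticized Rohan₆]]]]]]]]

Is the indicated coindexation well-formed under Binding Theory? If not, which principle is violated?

grammatical

The two coindexed NPs are *[Samir₂'s lawyer]₁* and *he₁*.
*he₁* is a pronoun; nothing c-commands it within its binding domain (the embedded TP.), so Principle B holds trivially.
*[Samir₂'s lawyer]₁* is an R-expression; *he₁* does not c-command it, and no other NP shares its index, so Principle C is satisfied.
All principles are respected.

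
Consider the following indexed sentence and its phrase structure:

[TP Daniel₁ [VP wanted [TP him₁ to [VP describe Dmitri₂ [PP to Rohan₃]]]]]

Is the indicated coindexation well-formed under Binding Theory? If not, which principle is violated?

The two coindexed NPs are *Daniel₁* and *him₁*.
*him₁* is a pronoun. Its binding domain is the matrix TP, whose subject is Daniel₁.
*Daniel₁* c-commands it within that domain and carries the same index.
The pronoun is locally bound → Principle B violation.

Principle B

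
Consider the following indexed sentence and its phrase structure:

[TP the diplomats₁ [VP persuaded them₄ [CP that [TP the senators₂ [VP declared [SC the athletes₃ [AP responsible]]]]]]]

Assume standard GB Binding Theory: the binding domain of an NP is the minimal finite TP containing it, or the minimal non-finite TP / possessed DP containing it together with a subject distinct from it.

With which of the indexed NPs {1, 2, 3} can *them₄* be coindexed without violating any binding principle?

*them* is a pronoun, so Principle B applies: it must be free in its binding domain.
Binding domain of *them₄*: the matrix TP, whose subject is the diplomats₁.
*the diplomats₁* c-commands the pronoun within its binding domain → coindexation would violate Principle B.
*the senators₂*: the pronoun c-commands this R-expression → coindexation would violate Principle C on *the senators₂*.
*the athletes₃*: the pronoun c-commands this R-expression → coindexation would violate Principle C on *the athletes₃*.

none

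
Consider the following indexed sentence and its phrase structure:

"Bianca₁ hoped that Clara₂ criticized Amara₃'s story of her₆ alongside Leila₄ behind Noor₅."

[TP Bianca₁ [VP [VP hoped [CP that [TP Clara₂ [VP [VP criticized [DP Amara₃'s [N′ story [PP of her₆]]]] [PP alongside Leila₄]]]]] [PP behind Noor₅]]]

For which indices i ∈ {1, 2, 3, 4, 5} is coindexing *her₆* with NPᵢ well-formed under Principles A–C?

{1, 2, 4, 5}

*her* is a pronoun, so Principle B applies: it must be free in its binding domain.
Binding domain of *her₆*: the possessed DP, whose subject is Amara₃.
*Bianca₁* c-commands the pronoun but from outside its binding domain, and is not c-commanded by it → coindexation permitted.
*Clara₂* c-commands the pronoun but from outside its binding domain, and is not c-commanded by it → coindexation permitted.
*Amara₃* c-commands the pronoun within its binding domain → coindexation would violate Principle B.
*Leila₄* and the pronoun do not c-command one another → neither Principle B nor Principle C is at stake; coindexation permitted.
*Noor₅* and the pronoun do not c-command one another → neither Principle B nor Principle C is at stake; coindexation permitted.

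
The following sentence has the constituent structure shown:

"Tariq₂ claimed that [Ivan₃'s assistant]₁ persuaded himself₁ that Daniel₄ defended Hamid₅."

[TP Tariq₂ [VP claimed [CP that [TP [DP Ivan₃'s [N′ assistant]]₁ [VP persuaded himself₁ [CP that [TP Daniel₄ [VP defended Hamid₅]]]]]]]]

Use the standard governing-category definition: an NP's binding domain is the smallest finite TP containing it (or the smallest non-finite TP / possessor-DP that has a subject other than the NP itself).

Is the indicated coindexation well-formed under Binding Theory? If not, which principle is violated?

grammatical

The two coindexed NPs are *[Ivan₃'s assistant]₁* and *himself₁*.
*himself₁* is an anaphor; its binding domain is the embedded TP, whose subject is [Ivan₃'s assistant]₁. *[Ivan₃'s assistant]₁* c-commands it within that domain and shares its index, so Principle A is satisfied.
*[Ivan₃'s assistant]₁* is an R-expression; *himself₁* does not c-command it, and no other NP shares its index, so Principle C is satisfied.
All principles are respected.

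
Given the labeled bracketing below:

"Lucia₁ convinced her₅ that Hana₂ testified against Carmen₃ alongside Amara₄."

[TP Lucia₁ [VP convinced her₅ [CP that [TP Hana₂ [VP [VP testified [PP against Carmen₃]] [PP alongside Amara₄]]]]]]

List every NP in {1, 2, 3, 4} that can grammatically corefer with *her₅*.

none

*her* is a pronoun, so Principle B applies: it must be free in its binding domain.
Binding domain of *her₅*: the matrix TP, whose subject is Lucia₁.
*Lucia₁* c-commands the pronoun within its binding domain → coindexation would violate Principle B.
*Hana₂*: the pronoun c-commands this R-expression → coindexation would violate Principle C on *Hana₂*.
*Carmen₃*: the pronoun c-commands this R-expression → coindexation would violate Principle C on *Carmen₃*.
*Amara₄*: the pronoun c-commands this R-expression → coindexation would violate Principle C on *Amara₄*.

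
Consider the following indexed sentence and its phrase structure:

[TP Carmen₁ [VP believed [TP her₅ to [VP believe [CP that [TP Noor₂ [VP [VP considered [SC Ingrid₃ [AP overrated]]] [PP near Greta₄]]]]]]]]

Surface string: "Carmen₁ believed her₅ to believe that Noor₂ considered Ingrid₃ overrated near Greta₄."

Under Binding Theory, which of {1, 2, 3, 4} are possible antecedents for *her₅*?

none

*her* is a pronoun, so Principle B applies: it must be free in its binding domain.
Binding domain of *her₅*: the matrix TP, whose subject is Carmen₁.
*Carmen₁* c-commands the pronoun within its binding domain → coindexation would violate Principle B.
*Noor₂*: the pronoun c-commands this R-expression → coindexation would violate Principle C on *Noor₂*.
*Ingrid₃*: the pronoun c-commands this R-expression → coindexation would violate Principle C on *Ingrid₃*.
*Greta₄*: the pronoun c-commands this R-expression → coindexation would violate Principle C on *Greta₄*.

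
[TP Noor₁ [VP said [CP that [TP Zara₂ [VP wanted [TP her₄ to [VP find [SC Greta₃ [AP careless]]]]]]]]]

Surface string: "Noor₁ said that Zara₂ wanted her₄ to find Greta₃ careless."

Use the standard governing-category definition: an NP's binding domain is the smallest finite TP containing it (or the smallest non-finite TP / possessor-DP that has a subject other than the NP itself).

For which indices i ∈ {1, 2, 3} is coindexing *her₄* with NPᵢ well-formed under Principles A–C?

{1}

*her* is a pronoun, so Principle B applies: it must be free in its binding domain.
Binding domain of *her₄*: the embedded TP, whose subject is Zara₂.
*Noor₁* c-commands the pronoun but from outside its binding domain, and is not c-commanded by it → coindexation permitted.
*Zara₂* c-commands the pronoun within its binding domain → coindexation would violate Principle B.
*Greta₃*: the pronoun c-commands this R-expression → coindexation would violate Principle C on *Greta₃*.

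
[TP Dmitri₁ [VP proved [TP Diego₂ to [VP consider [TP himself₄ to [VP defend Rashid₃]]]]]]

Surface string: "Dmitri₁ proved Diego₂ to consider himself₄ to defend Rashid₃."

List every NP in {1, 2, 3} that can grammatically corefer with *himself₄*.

*himself* is an anaphor, so Principle A applies: it must be bound in its binding domain.
Binding domain of *himself₄*: the embedded TP, whose subject is Diego₂.
*Dmitri₁* c-commands the anaphor but is outside its binding domain → cannot satisfy Principle A.
*Diego₂* c-commands the anaphor within its binding domain → licit binder.
*Rashid₃* does not c-command the anaphor → cannot bind it.

{2}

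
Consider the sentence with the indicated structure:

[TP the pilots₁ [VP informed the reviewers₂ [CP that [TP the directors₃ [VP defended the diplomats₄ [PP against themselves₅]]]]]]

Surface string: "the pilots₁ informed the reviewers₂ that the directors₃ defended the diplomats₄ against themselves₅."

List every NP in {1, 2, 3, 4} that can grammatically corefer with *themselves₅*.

*themselves* is an anaphor, so Principle A applies: it must be bound in its binding domain.
Binding domain of *themselves₅*: the embedded TP, whose subject is the directors₃.
*the pilots₁* c-commands the anaphor but is outside its binding domain → cannot satisfy Principle A.
*the reviewers₂* c-commands the anaphor but is outside its binding domain → cannot satisfy Principle A.
*the directors₃* c-commands the anaphor within its binding domain → licit binder.
*the diplomats₄* c-commands the anaphor within its binding domain → licit binder.

{3, 4}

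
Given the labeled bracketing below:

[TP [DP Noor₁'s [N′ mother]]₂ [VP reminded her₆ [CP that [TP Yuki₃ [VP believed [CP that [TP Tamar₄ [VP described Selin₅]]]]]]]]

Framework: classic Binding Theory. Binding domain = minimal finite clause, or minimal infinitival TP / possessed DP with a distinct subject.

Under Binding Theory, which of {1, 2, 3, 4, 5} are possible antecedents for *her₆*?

{1}

*her* is a pronoun, so Principle B applies: it must be free in its binding domain.
Binding domain of *her₆*: the matrix TP, whose subject is [Noor₁'s mother]₂.
*Noor₁* and the pronoun do not c-command one another → neither Principle B nor Principle C is at stake; coindexation permitted.
*[Noor₁'s mother]₂* c-commands the pronoun within its binding domain → coindexation would violate Principle B.
*Yuki₃*: the pronoun c-commands this R-expression → coindexation would violate Principle C on *Yuki₃*.
*Tamar₄*: the pronoun c-commands this R-expression → coindexation would violate Principle C on *Tamar₄*.
*Selin₅*: the pronoun c-commands this R-expression → coindexation would violate Principle C on *Selin₅*.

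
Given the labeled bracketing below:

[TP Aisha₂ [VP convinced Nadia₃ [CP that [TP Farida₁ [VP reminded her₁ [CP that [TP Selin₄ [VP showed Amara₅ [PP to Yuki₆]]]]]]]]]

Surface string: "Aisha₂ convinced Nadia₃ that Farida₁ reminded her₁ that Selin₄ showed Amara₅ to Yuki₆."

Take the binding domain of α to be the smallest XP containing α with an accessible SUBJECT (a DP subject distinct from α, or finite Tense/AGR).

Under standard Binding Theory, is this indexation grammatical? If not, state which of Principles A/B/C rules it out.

Principle B

The two coindexed NPs are *Farida₁* and *her₁*.
*her₁* is a pronoun. Its binding domain is the embedded TP, whose subject is Farida₁.
*Farida₁* c-commands it within that domain and carries the same index.
The pronoun is locally bound → Principle B violation.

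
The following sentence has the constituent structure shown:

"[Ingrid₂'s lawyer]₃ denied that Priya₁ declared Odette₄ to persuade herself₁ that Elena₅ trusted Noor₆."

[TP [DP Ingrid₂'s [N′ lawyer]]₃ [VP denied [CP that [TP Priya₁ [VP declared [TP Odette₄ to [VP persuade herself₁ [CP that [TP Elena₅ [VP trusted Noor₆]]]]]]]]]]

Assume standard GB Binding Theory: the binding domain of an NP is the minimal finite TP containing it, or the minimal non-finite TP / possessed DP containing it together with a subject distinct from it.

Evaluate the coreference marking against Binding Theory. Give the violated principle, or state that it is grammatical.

Principle A

The two coindexed NPs are *Priya₁* and *herself₁*.
*herself₁* is an anaphor. Principle A requires it to be bound within its binding domain — the embedded TP, whose subject is Odette₄.
Within that domain it is c-commanded by *Odette₄*, which does not share its index.
*Priya₁* does c-command the anaphor, but from outside its binding domain.
The anaphor is unbound in its domain → Principle A violation.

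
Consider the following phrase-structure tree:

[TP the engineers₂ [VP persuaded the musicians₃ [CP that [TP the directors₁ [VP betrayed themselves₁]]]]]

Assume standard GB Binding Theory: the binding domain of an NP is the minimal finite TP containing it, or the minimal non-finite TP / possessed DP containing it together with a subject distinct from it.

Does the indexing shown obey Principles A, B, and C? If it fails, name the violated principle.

The two coindexed NPs are *the directors₁* and *themselves₁*.
*themselves₁* is an anaphor; its binding domain is the embedded TP, whose subject is the directors₁. *the directors₁* c-commands it within that domain and shares its index, so Principle A is satisfied.
*the directors₁* is an R-expression; *themselves₁* does not c-command it, and no other NP shares its index, so Principle C is satisfied.
All principles are respected.

grammatical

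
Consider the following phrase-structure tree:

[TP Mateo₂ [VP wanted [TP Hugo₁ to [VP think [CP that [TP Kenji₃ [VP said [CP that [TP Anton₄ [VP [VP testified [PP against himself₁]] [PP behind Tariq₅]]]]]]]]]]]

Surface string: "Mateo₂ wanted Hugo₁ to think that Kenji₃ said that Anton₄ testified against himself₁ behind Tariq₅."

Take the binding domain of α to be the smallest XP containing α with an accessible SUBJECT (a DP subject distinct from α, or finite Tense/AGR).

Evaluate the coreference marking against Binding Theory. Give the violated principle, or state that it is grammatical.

The two coindexed NPs are *Hugo₁* and *himself₁*.
*himself₁* is an anaphor. Principle A requires it to be bound within its binding domain — the embedded TP, whose subject is Anton₄.
Within that domain it is c-commanded by *Anton₄*, which does not share its index.
*Hugo₁* does c-command the anaphor, but from outside its binding domain.
The anaphor is unbound in its domain → Principle A violation.

Principle A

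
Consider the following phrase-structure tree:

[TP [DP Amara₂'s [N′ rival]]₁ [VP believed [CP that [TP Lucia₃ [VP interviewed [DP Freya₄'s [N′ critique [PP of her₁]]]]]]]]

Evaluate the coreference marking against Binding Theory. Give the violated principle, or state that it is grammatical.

The two coindexed NPs are *[Amara₂'s rival]₁* and *her₁*.
*her₁* is a pronoun; its binding domain is the possessed DP, whose subject is Freya₄. Within that domain it is c-commanded only by *Freya₄*, which carries a different index — the pronoun is free locally, so Principle B holds.
*[Amara₂'s rival]₁* is an R-expression; *her₁* does not c-command it, and no other NP shares its index, so Principle C is satisfied.
All principles are respected.

grammatical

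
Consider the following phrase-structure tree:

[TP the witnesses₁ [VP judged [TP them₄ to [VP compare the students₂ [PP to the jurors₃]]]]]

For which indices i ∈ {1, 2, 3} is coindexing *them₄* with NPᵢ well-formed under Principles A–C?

none

*them* is a pronoun, so Principle B applies: it must be free in its binding domain.
Binding domain of *them₄*: the matrix TP, whose subject is the witnesses₁.
*the witnesses₁* c-commands the pronoun within its binding domain → coindexation would violate Principle B.
*the students₂*: the pronoun c-commands this R-expression → coindexation would violate Principle C on *the students₂*.
*the jurors₃*: the pronoun c-commands this R-expression → coindexation would violate Principle C on *the jurors₃*.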